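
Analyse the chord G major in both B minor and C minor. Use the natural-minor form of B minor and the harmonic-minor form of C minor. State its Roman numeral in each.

The scale of B minor (natural minor) is B C# D E F# G A; G is degree 6, and the triad built there (G-B-D) is major, so it is VI.
The scale of C minor (harmonic minor) is C D Eb F G Ab B; G is degree 5, and the triad built there (G-B-D) is major, so it is V.

VI in B minor; V in C minor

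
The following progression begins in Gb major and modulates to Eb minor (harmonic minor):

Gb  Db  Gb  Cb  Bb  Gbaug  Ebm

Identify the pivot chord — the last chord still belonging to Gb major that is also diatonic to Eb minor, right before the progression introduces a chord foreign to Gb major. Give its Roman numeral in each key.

Cb — IV in Gb major, VI in Eb minor

Chords diatonic to Gb major: Gb, Abm, Bbm, Cb, Db, Ebm, Fdim.
Reading the progression, the first chord not in that set is Bb, so the modulation leaves Gb major there.
The chord immediately before Bb is Cb, which is diatonic to both keys: IV in Gb major and VI in Eb minor.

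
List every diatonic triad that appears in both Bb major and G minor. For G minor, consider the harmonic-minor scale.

Triads in Bb major: Bb (I), Cm (ii), Dm (iii), Eb (IV), F (V), Gm (vi), Adim (vii°).
Triads in G minor (harmonic minor): Gm (i), Adim (ii°), Bbaug (III+), Cm (iv), D (V), Eb (VI), F#dim (vii°).
Shared triads with their functions: Cm (ii in Bb major, iv in G minor); Eb (IV in Bb major, VI in G minor); Gm (vi in Bb major, i in G minor); Adim (vii° in Bb major, ii° in G minor).

Cm, Eb, Gm, Adim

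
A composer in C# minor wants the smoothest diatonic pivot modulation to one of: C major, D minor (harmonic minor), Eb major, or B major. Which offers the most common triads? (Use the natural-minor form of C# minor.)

Triads of C# minor (natural minor): C# minor (i), D# diminished (ii°), E major (III), F# minor (iv), G# minor (v), A major (VI), B major (VII).
C major shares 0: none.
D minor (harmonic minor) shares 1: A.
Eb major shares 0: none.
B major shares 4: C#m, E, G#m, B.
The most common triads (4) are shared with B major.

B major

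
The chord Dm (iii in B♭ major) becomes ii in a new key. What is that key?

The numeral ii denotes a minor triad on scale degree 2. With D on degree 2, the tonic of the new key is C.
Degree 2 carries a minor triad in major keys, so the destination is C major.
Check: the diatonic triads of C major are C (I), Dm (ii), Em (iii), F (IV), G (V), Am (vi), Bdim (vii°) — Dm is indeed ii.

C major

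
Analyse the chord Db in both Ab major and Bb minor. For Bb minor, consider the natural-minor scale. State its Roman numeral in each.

IV in Ab major; III in Bb minor

The scale of Ab major is Ab Bb C Db Eb F G; Db is degree 4, and the triad built there (Db-F-Ab) is major, so it is IV.
The scale of Bb minor (natural minor) is Bb C Db Eb F Gb Ab; Db is degree 3, and the triad built there (Db-F-Ab) is major, so it is III.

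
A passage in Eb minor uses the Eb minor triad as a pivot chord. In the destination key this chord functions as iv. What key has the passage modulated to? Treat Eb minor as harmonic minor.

Bb minor

The numeral iv denotes a minor triad on scale degree 4. With Eb on degree 4, the tonic of the new key is Bb.
Degree 4 carries a minor triad in minor keys, so the destination is Bb minor.
Check: the diatonic triads of Bb minor (natural minor) are Bbm (i), Cdim (ii°), Db (III), Ebm (iv), Fm (v), Gb (VI), Ab (VII) — Eb minor is indeed iv.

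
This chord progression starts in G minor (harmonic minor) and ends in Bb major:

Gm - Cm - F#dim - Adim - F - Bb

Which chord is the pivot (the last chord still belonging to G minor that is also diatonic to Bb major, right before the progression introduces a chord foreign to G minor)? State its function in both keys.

Chords diatonic to G minor: Gm, Adim, Bbaug, Cm, D, Eb, F#dim.
Reading the progression, the first chord not in that set is F, so the modulation leaves G minor there.
The chord immediately before F is Adim, which is diatonic to both keys: ii° in G minor and vii° in Bb major.

Adim — ii° in G minor, vii° in Bb major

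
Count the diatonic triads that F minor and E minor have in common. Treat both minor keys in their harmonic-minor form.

Diatonic triads of F minor (harmonic minor): F minor (i), G diminished (ii°), Ab augmented (III+), Bb minor (iv), C major (V), Db major (VI), E diminished (vii°).
Diatonic triads of E minor (harmonic minor): E minor (i), F# diminished (ii°), G augmented (III+), A minor (iv), B major (V), C major (VI), D# diminished (vii°).
Matching root and quality in both lists: C major.
That gives 1 common triad.

1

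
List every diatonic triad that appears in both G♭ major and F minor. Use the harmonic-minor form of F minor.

Triads in G♭ major: G♭ (I), A♭m (ii), B♭m (iii), C♭ (IV), D♭ (V), E♭m (vi), Fdim (vii°).
Triads in F minor (harmonic minor): Fm (i), Gdim (ii°), A♭aug (III+), B♭m (iv), C (V), D♭ (VI), Edim (vii°).
Shared triads with their functions: B♭m (iii in G♭ major, iv in F minor); D♭ (V in G♭ major, VI in F minor).

B♭m, D♭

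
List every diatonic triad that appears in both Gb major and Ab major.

Triads in Gb major: Gb (I), Abm (ii), Bbm (iii), Cb (IV), Db (V), Ebm (vi), Fdim (vii°).
Triads in Ab major: Ab (I), Bbm (ii), Cm (iii), Db (IV), Eb (V), Fm (vi), Gdim (vii°).
Shared triads with their functions: Bbm (iii in Gb major, ii in Ab major); Db (V in Gb major, IV in Ab major).

Bbm, Db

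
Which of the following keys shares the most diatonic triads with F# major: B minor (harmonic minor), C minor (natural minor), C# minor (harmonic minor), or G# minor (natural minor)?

Triads of F# major: F# major (I), G# minor (ii), A# minor (iii), B major (IV), C# major (V), D# minor (vi), E# diminished (vii°).
B minor (harmonic minor) shares 1: F#.
C minor (natural minor) shares 0: none.
C# minor (harmonic minor) shares 0: none.
G# minor (natural minor) shares 4: F#, G#m, B, D#m.
The most common triads (4) are shared with G# minor.

G# minor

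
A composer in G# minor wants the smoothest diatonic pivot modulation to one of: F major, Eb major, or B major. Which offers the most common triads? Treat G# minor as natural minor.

Triads of G# minor (natural minor): G#m (i), A#dim (ii°), B (III), C#m (iv), D#m (v), E (VI), F# (VII).
F major shares 0: none.
Eb major shares 0: none.
B major shares 7: G#m, A#dim, B, C#m, D#m, E, F#.
The most common triads (7) are shared with B major.

B major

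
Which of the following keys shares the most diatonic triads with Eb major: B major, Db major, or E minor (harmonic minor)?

Triads of Eb major: Eb major (I), F minor (ii), G minor (iii), Ab major (IV), Bb major (V), C minor (vi), D diminished (vii°).
B major shares 0: none.
Db major shares 2: Fm, Ab.
E minor (harmonic minor) shares 0: none.
The most common triads (2) are shared with Db major.

Db major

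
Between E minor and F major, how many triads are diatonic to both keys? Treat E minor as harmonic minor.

2

Diatonic triads of E minor (harmonic minor): Em (i), F♯dim (ii°), Gaug (III+), Am (iv), B (V), C (VI), D♯dim (vii°).
Diatonic triads of F major: F (I), Gm (ii), Am (iii), B♭ (IV), C (V), Dm (vi), Edim (vii°).
Matching root and quality in both lists: Am, C.
That gives 2 common triads.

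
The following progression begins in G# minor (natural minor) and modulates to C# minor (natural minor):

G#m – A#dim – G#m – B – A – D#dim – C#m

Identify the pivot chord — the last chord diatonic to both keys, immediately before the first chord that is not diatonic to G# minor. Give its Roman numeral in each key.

Chords diatonic to G# minor: G#m, A#dim, B, C#m, D#m, E, F#.
Reading the progression, the first chord not in that set is A, so the modulation leaves G# minor there.
The chord immediately before A is B, which is diatonic to both keys: III in G# minor and VII in C# minor.

B — III in G# minor, VII in C# minor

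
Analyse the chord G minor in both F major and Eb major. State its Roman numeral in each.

ii in F major; iii in Eb major

The scale of F major is F G A Bb C D E; G is degree 2, and the triad built there (G-Bb-D) is minor, so it is ii.
The scale of Eb major is Eb F G Ab Bb C D; G is degree 3, and the triad built there (G-Bb-D) is minor, so it is iii.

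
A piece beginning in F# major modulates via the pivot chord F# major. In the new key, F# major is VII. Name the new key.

G# minor

The numeral VII denotes a major triad on scale degree 7. With F# on degree 7, the tonic of the new key is G#.
Degree 7 carries a major triad in natural-minor keys, so the destination is G# minor.
Check: the diatonic triads of G# minor (natural minor) are G#m (i), A#dim (ii°), B (III), C#m (iv), D#m (v), E (VI), F# (VII) — F# major is indeed VII.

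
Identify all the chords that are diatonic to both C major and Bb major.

Triads in C major: C major (I), D minor (ii), E minor (iii), F major (IV), G major (V), A minor (vi), B diminished (vii°).
Triads in Bb major: Bb major (I), C minor (ii), D minor (iii), Eb major (IV), F major (V), G minor (vi), A diminished (vii°).
Shared triads with their functions: D minor (ii in C major, iii in Bb major); F major (IV in C major, V in Bb major).

Dm, F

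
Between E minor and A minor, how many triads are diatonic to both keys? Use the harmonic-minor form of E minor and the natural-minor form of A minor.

Diatonic triads of E minor (harmonic minor): E minor (i), F♯ diminished (ii°), G augmented (III+), A minor (iv), B major (V), C major (VI), D♯ diminished (vii°).
Diatonic triads of A minor (natural minor): A minor (i), B diminished (ii°), C major (III), D minor (iv), E minor (v), F major (VI), G major (VII).
Matching root and quality in both lists: E minor, A minor, C major.
That gives 3 common triads.

3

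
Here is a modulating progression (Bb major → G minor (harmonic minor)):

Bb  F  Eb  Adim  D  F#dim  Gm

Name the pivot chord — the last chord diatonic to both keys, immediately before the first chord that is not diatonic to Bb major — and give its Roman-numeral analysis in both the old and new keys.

Chords diatonic to Bb major: Bb, Cm, Dm, Eb, F, Gm, Adim.
Reading the progression, the first chord not in that set is D, so the modulation leaves Bb major there.
The chord immediately before D is Adim, which is diatonic to both keys: vii° in Bb major and ii° in G minor.

Adim — vii° in Bb major, ii° in G minor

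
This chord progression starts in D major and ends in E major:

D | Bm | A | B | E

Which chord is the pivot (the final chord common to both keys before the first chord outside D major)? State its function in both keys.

A — V in D major, IV in E major

Chords diatonic to D major: D, Em, F#m, G, A, Bm, C#dim.
Reading the progression, the first chord not in that set is B, so the modulation leaves D major there.
The chord immediately before B is A, which is diatonic to both keys: V in D major and IV in E major.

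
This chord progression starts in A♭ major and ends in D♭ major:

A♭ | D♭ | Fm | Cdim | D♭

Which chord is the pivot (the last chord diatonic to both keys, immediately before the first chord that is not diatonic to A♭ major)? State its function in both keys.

Fm — vi in A♭ major, iii in D♭ major

Chords diatonic to A♭ major: A♭, B♭m, Cm, D♭, E♭, Fm, Gdim.
Reading the progression, the first chord not in that set is Cdim, so the modulation leaves A♭ major there.
The chord immediately before Cdim is Fm, which is diatonic to both keys: vi in A♭ major and iii in D♭ major.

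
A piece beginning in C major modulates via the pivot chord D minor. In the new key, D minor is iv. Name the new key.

A minor

The numeral iv denotes a minor triad on scale degree 4. With D on degree 4, the tonic of the new key is A.
Degree 4 carries a minor triad in minor keys, so the destination is A minor.
Check: the diatonic triads of A minor (natural minor) are Am (i), Bdim (ii°), C (III), Dm (iv), Em (v), F (VI), G (VII) — D minor is indeed iv.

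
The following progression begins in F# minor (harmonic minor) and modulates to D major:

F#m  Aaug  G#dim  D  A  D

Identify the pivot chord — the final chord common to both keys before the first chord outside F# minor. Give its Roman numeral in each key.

D — VI in F# minor, I in D major

Chords diatonic to F# minor: F#m, G#dim, Aaug, Bm, C#, D, E#dim.
Reading the progression, the first chord not in that set is A, so the modulation leaves F# minor there.
The chord immediately before A is D, which is diatonic to both keys: VI in F# minor and I in D major.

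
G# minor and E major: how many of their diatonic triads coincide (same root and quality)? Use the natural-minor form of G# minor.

Diatonic triads of G# minor (natural minor): G#m (i), A#dim (ii°), B (III), C#m (iv), D#m (v), E (VI), F# (VII).
Diatonic triads of E major: E (I), F#m (ii), G#m (iii), A (IV), B (V), C#m (vi), D#dim (vii°).
Matching root and quality in both lists: G#m, B, C#m, E.
That gives 4 common triads.

4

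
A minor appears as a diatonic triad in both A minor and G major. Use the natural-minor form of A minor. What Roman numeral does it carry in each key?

The scale of A minor (natural minor) is A B C D E F G; A is degree 1, and the triad built there (A-C-E) is minor, so it is i.
The scale of G major is G A B C D E F#; A is degree 2, and the triad built there (A-C-E) is minor, so it is ii.

i in A minor; ii in G major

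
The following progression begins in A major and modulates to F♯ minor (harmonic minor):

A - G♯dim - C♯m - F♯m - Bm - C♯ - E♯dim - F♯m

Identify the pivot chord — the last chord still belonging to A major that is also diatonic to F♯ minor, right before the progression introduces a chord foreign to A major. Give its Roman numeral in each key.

Chords diatonic to A major: A, Bm, C♯m, D, E, F♯m, G♯dim.
Reading the progression, the first chord not in that set is C♯, so the modulation leaves A major there.
The chord immediately before C♯ is Bm, which is diatonic to both keys: ii in A major and iv in F♯ minor.

Bm — ii in A major, iv in F♯ minor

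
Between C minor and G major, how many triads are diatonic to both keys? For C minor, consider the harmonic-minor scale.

1

Diatonic triads of C minor (harmonic minor): C minor (i), D diminished (ii°), Eb augmented (III+), F minor (iv), G major (V), Ab major (VI), B diminished (vii°).
Diatonic triads of G major: G major (I), A minor (ii), B minor (iii), C major (IV), D major (V), E minor (vi), F# diminished (vii°).
Matching root and quality in both lists: G major.
That gives 1 common triad.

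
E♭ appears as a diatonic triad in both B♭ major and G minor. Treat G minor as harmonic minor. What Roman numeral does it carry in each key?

The scale of B♭ major is B♭ C D E♭ F G A; E♭ is degree 4, and the triad built there (E♭-G-B♭) is major, so it is IV.
The scale of G minor (harmonic minor) is G A B♭ C D E♭ F♯; E♭ is degree 6, and the triad built there (E♭-G-B♭) is major, so it is VI.

IV in B♭ major; VI in G minor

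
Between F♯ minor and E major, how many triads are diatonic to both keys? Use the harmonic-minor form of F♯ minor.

Diatonic triads of F♯ minor (harmonic minor): F♯ minor (i), G♯ diminished (ii°), A augmented (III+), B minor (iv), C♯ major (V), D major (VI), E♯ diminished (vii°).
Diatonic triads of E major: E major (I), F♯ minor (ii), G♯ minor (iii), A major (IV), B major (V), C♯ minor (vi), D♯ diminished (vii°).
Matching root and quality in both lists: F♯ minor.
That gives 1 common triad.

1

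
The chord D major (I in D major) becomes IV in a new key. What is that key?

The numeral IV denotes a major triad on scale degree 4. With D on degree 4, the tonic of the new key is A.
Degree 4 carries a major triad in major keys, so the destination is A major.
Check: the diatonic triads of A major are A (I), Bm (ii), C#m (iii), D (IV), E (V), F#m (vi), G#dim (vii°) — D major is indeed IV.

A major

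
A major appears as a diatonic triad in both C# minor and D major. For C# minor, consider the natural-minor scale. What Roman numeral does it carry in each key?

VI in C# minor; V in D major

The scale of C# minor (natural minor) is C# D# E F# G# A B; A is degree 6, and the triad built there (A-C#-E) is major, so it is VI.
The scale of D major is D E F# G A B C#; A is degree 5, and the triad built there (A-C#-E) is major, so it is V.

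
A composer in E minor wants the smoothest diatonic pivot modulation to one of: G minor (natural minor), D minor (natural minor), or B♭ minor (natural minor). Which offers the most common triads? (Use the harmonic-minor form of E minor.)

D minor

Triads of E minor (harmonic minor): E minor (i), F♯ diminished (ii°), G augmented (III+), A minor (iv), B major (V), C major (VI), D♯ diminished (vii°).
G minor (natural minor) shares 0: none.
D minor (natural minor) shares 2: Am, C.
B♭ minor (natural minor) shares 0: none.
The most common triads (2) are shared with D minor.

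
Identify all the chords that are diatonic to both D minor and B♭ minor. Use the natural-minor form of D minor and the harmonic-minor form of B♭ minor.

F

Triads in D minor (natural minor): D minor (i), E diminished (ii°), F major (III), G minor (iv), A minor (v), B♭ major (VI), C major (VII).
Triads in B♭ minor (harmonic minor): B♭ minor (i), C diminished (ii°), D♭ augmented (III+), E♭ minor (iv), F major (V), G♭ major (VI), A diminished (vii°).
Shared triads with their functions: F major (III in D minor, V in B♭ minor).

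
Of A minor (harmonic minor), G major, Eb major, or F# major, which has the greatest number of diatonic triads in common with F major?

Triads of F major: F (I), Gm (ii), Am (iii), Bb (IV), C (V), Dm (vi), Edim (vii°).
A minor (harmonic minor) shares 3: F, Am, Dm.
G major shares 2: Am, C.
Eb major shares 2: Gm, Bb.
F# major shares 0: none.
The most common triads (3) are shared with A minor.

A minor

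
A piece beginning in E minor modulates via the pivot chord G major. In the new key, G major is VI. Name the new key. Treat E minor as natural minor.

B minor

The numeral VI denotes a major triad on scale degree 6. With G on degree 6, the tonic of the new key is B.
Degree 6 carries a major triad in minor keys, so the destination is B minor.
Check: the diatonic triads of B minor (natural minor) are Bm (i), C#dim (ii°), D (III), Em (iv), F#m (v), G (VI), A (VII) — G major is indeed VI.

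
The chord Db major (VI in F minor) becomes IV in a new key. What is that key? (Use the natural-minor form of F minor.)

The numeral IV denotes a major triad on scale degree 4. With Db on degree 4, the tonic of the new key is Ab.
Degree 4 carries a major triad in major keys, so the destination is Ab major.
Check: the diatonic triads of Ab major are Ab (I), Bbm (ii), Cm (iii), Db (IV), Eb (V), Fm (vi), Gdim (vii°) — Db major is indeed IV.

Ab major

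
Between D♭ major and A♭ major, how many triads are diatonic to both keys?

4

Diatonic triads of D♭ major: D♭ (I), E♭m (ii), Fm (iii), G♭ (IV), A♭ (V), B♭m (vi), Cdim (vii°).
Diatonic triads of A♭ major: A♭ (I), B♭m (ii), Cm (iii), D♭ (IV), E♭ (V), Fm (vi), Gdim (vii°).
Matching root and quality in both lists: D♭, Fm, A♭, B♭m.
That gives 4 common triads.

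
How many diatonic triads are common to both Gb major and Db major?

Diatonic triads of Gb major: Gb major (I), Ab minor (ii), Bb minor (iii), Cb major (IV), Db major (V), Eb minor (vi), F diminished (vii°).
Diatonic triads of Db major: Db major (I), Eb minor (ii), F minor (iii), Gb major (IV), Ab major (V), Bb minor (vi), C diminished (vii°).
Matching root and quality in both lists: Gb major, Bb minor, Db major, Eb minor.
That gives 4 common triads.

4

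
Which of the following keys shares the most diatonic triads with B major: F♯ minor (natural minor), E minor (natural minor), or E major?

E major

Triads of B major: B (I), C♯m (ii), D♯m (iii), E (IV), F♯ (V), G♯m (vi), A♯dim (vii°).
F♯ minor (natural minor) shares 2: C♯m, E.
E minor (natural minor) shares 0: none.
E major shares 4: B, C♯m, E, G♯m.
The most common triads (4) are shared with E major.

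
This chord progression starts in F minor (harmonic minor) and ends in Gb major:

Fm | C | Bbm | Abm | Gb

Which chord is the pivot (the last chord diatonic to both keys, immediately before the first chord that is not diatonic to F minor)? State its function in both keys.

Bbm — iv in F minor, iii in Gb major

Chords diatonic to F minor: Fm, Gdim, Abaug, Bbm, C, Db, Edim.
Reading the progression, the first chord not in that set is Abm, so the modulation leaves F minor there.
The chord immediately before Abm is Bbm, which is diatonic to both keys: iv in F minor and iii in Gb major.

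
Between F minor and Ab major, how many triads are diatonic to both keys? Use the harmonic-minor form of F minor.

Diatonic triads of F minor (harmonic minor): F minor (i), G diminished (ii°), Ab augmented (III+), Bb minor (iv), C major (V), Db major (VI), E diminished (vii°).
Diatonic triads of Ab major: Ab major (I), Bb minor (ii), C minor (iii), Db major (IV), Eb major (V), F minor (vi), G diminished (vii°).
Matching root and quality in both lists: F minor, G diminished, Bb minor, Db major.
That gives 4 common triads.

4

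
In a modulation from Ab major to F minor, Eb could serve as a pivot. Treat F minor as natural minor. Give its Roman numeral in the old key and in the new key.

The scale of Ab major is Ab Bb C Db Eb F G; Eb is degree 5, and the triad built there (Eb-G-Bb) is major, so it is V.
The scale of F minor (natural minor) is F G Ab Bb C Db Eb; Eb is degree 7, and the triad built there (Eb-G-Bb) is major, so it is VII.

V in Ab major; VII in F minor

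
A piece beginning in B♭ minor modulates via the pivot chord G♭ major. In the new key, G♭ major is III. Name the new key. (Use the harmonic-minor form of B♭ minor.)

E♭ minor

The numeral III denotes a major triad on scale degree 3. With G♭ on degree 3, the tonic of the new key is E♭.
Degree 3 carries a major triad in natural-minor keys, so the destination is E♭ minor.
Check: the diatonic triads of E♭ minor (natural minor) are E♭m (i), Fdim (ii°), G♭ (III), A♭m (iv), B♭m (v), C♭ (VI), D♭ (VII) — G♭ major is indeed III.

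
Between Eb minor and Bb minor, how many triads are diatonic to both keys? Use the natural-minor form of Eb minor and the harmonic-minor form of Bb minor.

3

Diatonic triads of Eb minor (natural minor): Ebm (i), Fdim (ii°), Gb (III), Abm (iv), Bbm (v), Cb (VI), Db (VII).
Diatonic triads of Bb minor (harmonic minor): Bbm (i), Cdim (ii°), Dbaug (III+), Ebm (iv), F (V), Gb (VI), Adim (vii°).
Matching root and quality in both lists: Ebm, Gb, Bbm.
That gives 3 common triads.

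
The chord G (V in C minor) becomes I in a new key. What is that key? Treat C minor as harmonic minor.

The numeral I denotes a major triad on scale degree 1. With G on degree 1, the tonic of the new key is G.
Degree 1 carries a major triad in major keys, so the destination is G major.
Check: the diatonic triads of G major are G (I), Am (ii), Bm (iii), C (IV), D (V), Em (vi), F#dim (vii°) — G is indeed I.

G major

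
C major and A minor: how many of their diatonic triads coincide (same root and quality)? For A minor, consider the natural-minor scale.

Diatonic triads of C major: C major (I), D minor (ii), E minor (iii), F major (IV), G major (V), A minor (vi), B diminished (vii°).
Diatonic triads of A minor (natural minor): A minor (i), B diminished (ii°), C major (III), D minor (iv), E minor (v), F major (VI), G major (VII).
Matching root and quality in both lists: C major, D minor, E minor, F major, G major, A minor, B diminished.
That gives 7 common triads.

7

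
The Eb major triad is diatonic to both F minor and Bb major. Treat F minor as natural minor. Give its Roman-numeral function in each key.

The scale of F minor (natural minor) is F G Ab Bb C Db Eb; Eb is degree 7, and the triad built there (Eb-G-Bb) is major, so it is VII.
The scale of Bb major is Bb C D Eb F G A; Eb is degree 4, and the triad built there (Eb-G-Bb) is major, so it is IV.

VII in F minor; IV in Bb major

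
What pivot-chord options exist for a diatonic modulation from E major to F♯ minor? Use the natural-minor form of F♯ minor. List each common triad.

Triads in E major: E (I), F♯m (ii), G♯m (iii), A (IV), B (V), C♯m (vi), D♯dim (vii°).
Triads in F♯ minor (natural minor): F♯m (i), G♯dim (ii°), A (III), Bm (iv), C♯m (v), D (VI), E (VII).
Shared triads with their functions: E (I in E major, VII in F♯ minor); F♯m (ii in E major, i in F♯ minor); A (IV in E major, III in F♯ minor); C♯m (vi in E major, v in F♯ minor).

E, F♯m, A, C♯m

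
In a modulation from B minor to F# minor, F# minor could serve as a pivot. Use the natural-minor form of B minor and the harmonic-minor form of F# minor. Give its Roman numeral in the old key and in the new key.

The scale of B minor (natural minor) is B C# D E F# G A; F# is degree 5, and the triad built there (F#-A-C#) is minor, so it is v.
The scale of F# minor (harmonic minor) is F# G# A B C# D E#; F# is degree 1, and the triad built there (F#-A-C#) is minor, so it is i.

v in B minor; i in F# minor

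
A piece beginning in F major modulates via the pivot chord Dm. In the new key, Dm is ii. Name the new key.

C major

The numeral ii denotes a minor triad on scale degree 2. With D on degree 2, the tonic of the new key is C.
Degree 2 carries a minor triad in major keys, so the destination is C major.
Check: the diatonic triads of C major are C (I), Dm (ii), Em (iii), F (IV), G (V), Am (vi), Bdim (vii°) — Dm is indeed ii.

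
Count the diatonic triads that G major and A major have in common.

Diatonic triads of G major: G major (I), A minor (ii), B minor (iii), C major (IV), D major (V), E minor (vi), F♯ diminished (vii°).
Diatonic triads of A major: A major (I), B minor (ii), C♯ minor (iii), D major (IV), E major (V), F♯ minor (vi), G♯ diminished (vii°).
Matching root and quality in both lists: B minor, D major.
That gives 2 common triads.

2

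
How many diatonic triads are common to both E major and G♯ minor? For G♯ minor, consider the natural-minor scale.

Diatonic triads of E major: E major (I), F♯ minor (ii), G♯ minor (iii), A major (IV), B major (V), C♯ minor (vi), D♯ diminished (vii°).
Diatonic triads of G♯ minor (natural minor): G♯ minor (i), A♯ diminished (ii°), B major (III), C♯ minor (iv), D♯ minor (v), E major (VI), F♯ major (VII).
Matching root and quality in both lists: E major, G♯ minor, B major, C♯ minor.
That gives 4 common triads.

4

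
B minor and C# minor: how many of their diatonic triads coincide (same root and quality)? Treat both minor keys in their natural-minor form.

2

Diatonic triads of B minor (natural minor): Bm (i), C#dim (ii°), D (III), Em (iv), F#m (v), G (VI), A (VII).
Diatonic triads of C# minor (natural minor): C#m (i), D#dim (ii°), E (III), F#m (iv), G#m (v), A (VI), B (VII).
Matching root and quality in both lists: F#m, A.
That gives 2 common triads.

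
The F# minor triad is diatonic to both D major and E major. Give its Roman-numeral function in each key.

The scale of D major is D E F# G A B C#; F# is degree 3, and the triad built there (F#-A-C#) is minor, so it is iii.
The scale of E major is E F# G# A B C# D#; F# is degree 2, and the triad built there (F#-A-C#) is minor, so it is ii.

iii in D major; ii in E major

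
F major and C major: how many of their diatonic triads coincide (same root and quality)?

Diatonic triads of F major: F major (I), G minor (ii), A minor (iii), Bb major (IV), C major (V), D minor (vi), E diminished (vii°).
Diatonic triads of C major: C major (I), D minor (ii), E minor (iii), F major (IV), G major (V), A minor (vi), B diminished (vii°).
Matching root and quality in both lists: F major, A minor, C major, D minor.
That gives 4 common triads.

4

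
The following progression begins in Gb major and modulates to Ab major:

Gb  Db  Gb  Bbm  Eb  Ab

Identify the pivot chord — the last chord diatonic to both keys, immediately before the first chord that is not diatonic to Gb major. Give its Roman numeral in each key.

Chords diatonic to Gb major: Gb, Abm, Bbm, Cb, Db, Ebm, Fdim.
Reading the progression, the first chord not in that set is Eb, so the modulation leaves Gb major there.
The chord immediately before Eb is Bbm, which is diatonic to both keys: iii in Gb major and ii in Ab major.

Bbm — iii in Gb major, ii in Ab major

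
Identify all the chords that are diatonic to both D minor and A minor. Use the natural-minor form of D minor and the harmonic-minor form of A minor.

Dm, F, Am

Triads in D minor (natural minor): Dm (i), Edim (ii°), F (III), Gm (iv), Am (v), Bb (VI), C (VII).
Triads in A minor (harmonic minor): Am (i), Bdim (ii°), Caug (III+), Dm (iv), E (V), F (VI), G#dim (vii°).
Shared triads with their functions: Dm (i in D minor, iv in A minor); F (III in D minor, VI in A minor); Am (v in D minor, i in A minor).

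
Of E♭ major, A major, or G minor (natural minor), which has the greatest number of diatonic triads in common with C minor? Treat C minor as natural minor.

E♭ major

Triads of C minor (natural minor): Cm (i), Ddim (ii°), E♭ (III), Fm (iv), Gm (v), A♭ (VI), B♭ (VII).
E♭ major shares 7: Cm, Ddim, E♭, Fm, Gm, A♭, B♭.
A major shares 0: none.
G minor (natural minor) shares 4: Cm, E♭, Gm, B♭.
The most common triads (7) are shared with E♭ major.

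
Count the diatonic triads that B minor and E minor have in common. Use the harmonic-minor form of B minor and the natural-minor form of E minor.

3

Diatonic triads of B minor (harmonic minor): B minor (i), C# diminished (ii°), D augmented (III+), E minor (iv), F# major (V), G major (VI), A# diminished (vii°).
Diatonic triads of E minor (natural minor): E minor (i), F# diminished (ii°), G major (III), A minor (iv), B minor (v), C major (VI), D major (VII).
Matching root and quality in both lists: B minor, E minor, G major.
That gives 3 common triads.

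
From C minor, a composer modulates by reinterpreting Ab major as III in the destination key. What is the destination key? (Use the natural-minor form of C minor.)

The numeral III denotes a major triad on scale degree 3. With Ab on degree 3, the tonic of the new key is F.
Degree 3 carries a major triad in natural-minor keys, so the destination is F minor.
Check: the diatonic triads of F minor (natural minor) are Fm (i), Gdim (ii°), Ab (III), Bbm (iv), Cm (v), Db (VI), Eb (VII) — Ab major is indeed III.

F minor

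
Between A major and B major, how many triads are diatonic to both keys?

2

Diatonic triads of A major: A (I), Bm (ii), C#m (iii), D (IV), E (V), F#m (vi), G#dim (vii°).
Diatonic triads of B major: B (I), C#m (ii), D#m (iii), E (IV), F# (V), G#m (vi), A#dim (vii°).
Matching root and quality in both lists: C#m, E.
That gives 2 common triads.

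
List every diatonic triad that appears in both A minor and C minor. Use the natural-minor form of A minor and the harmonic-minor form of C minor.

Bdim, G

Triads in A minor (natural minor): Am (i), Bdim (ii°), C (III), Dm (iv), Em (v), F (VI), G (VII).
Triads in C minor (harmonic minor): Cm (i), Ddim (ii°), Ebaug (III+), Fm (iv), G (V), Ab (VI), Bdim (vii°).
Shared triads with their functions: Bdim (ii° in A minor, vii° in C minor); G (VII in A minor, V in C minor).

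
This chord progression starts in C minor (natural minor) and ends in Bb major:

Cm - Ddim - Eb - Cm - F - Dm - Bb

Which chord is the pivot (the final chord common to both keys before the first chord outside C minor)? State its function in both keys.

Cm — i in C minor, ii in Bb major

Chords diatonic to C minor: Cm, Ddim, Eb, Fm, Gm, Ab, Bb.
Reading the progression, the first chord not in that set is F, so the modulation leaves C minor there.
The chord immediately before F is Cm, which is diatonic to both keys: i in C minor and ii in Bb major.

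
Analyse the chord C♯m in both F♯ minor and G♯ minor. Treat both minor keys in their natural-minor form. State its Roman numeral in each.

v in F♯ minor; iv in G♯ minor

The scale of F♯ minor (natural minor) is F♯ G♯ A B C♯ D E; C♯ is degree 5, and the triad built there (C♯-E-G♯) is minor, so it is v.
The scale of G♯ minor (natural minor) is G♯ A♯ B C♯ D♯ E F♯; C♯ is degree 4, and the triad built there (C♯-E-G♯) is minor, so it is iv.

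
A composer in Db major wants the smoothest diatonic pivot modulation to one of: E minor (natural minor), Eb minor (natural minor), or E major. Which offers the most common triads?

Eb minor

Triads of Db major: Db (I), Ebm (ii), Fm (iii), Gb (IV), Ab (V), Bbm (vi), Cdim (vii°).
E minor (natural minor) shares 0: none.
Eb minor (natural minor) shares 4: Db, Ebm, Gb, Bbm.
E major shares 0: none.
The most common triads (4) are shared with Eb minor.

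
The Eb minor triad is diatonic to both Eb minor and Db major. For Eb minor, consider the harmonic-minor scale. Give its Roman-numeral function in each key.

The scale of Eb minor (harmonic minor) is Eb F Gb Ab Bb Cb D; Eb is degree 1, and the triad built there (Eb-Gb-Bb) is minor, so it is i.
The scale of Db major is Db Eb F Gb Ab Bb C; Eb is degree 2, and the triad built there (Eb-Gb-Bb) is minor, so it is ii.

i in Eb minor; ii in Db major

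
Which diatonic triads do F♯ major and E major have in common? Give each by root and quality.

Triads in F♯ major: F♯ major (I), G♯ minor (ii), A♯ minor (iii), B major (IV), C♯ major (V), D♯ minor (vi), E♯ diminished (vii°).
Triads in E major: E major (I), F♯ minor (ii), G♯ minor (iii), A major (IV), B major (V), C♯ minor (vi), D♯ diminished (vii°).
Shared triads with their functions: G♯ minor (ii in F♯ major, iii in E major); B major (IV in F♯ major, V in E major).

G♯m, B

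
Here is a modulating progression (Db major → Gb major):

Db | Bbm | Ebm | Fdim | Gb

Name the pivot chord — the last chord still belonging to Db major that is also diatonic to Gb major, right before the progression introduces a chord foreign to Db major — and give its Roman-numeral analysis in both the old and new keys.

Ebm — ii in Db major, vi in Gb major

Chords diatonic to Db major: Db, Ebm, Fm, Gb, Ab, Bbm, Cdim.
Reading the progression, the first chord not in that set is Fdim, so the modulation leaves Db major there.
The chord immediately before Fdim is Ebm, which is diatonic to both keys: ii in Db major and vi in Gb major.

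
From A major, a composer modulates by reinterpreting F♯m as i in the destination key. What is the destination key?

F♯ minor

The numeral i denotes a minor triad on scale degree 1. With F♯ on degree 1, the tonic of the new key is F♯.
Degree 1 carries a minor triad in minor keys, so the destination is F♯ minor.
Check: the diatonic triads of F♯ minor (natural minor) are F♯m (i), G♯dim (ii°), A (III), Bm (iv), C♯m (v), D (VI), E (VII) — F♯m is indeed i.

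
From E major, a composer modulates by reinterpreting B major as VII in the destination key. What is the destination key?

C# minor

The numeral VII denotes a major triad on scale degree 7. With B on degree 7, the tonic of the new key is C#.
Degree 7 carries a major triad in natural-minor keys, so the destination is C# minor.
Check: the diatonic triads of C# minor (natural minor) are C#m (i), D#dim (ii°), E (III), F#m (iv), G#m (v), A (VI), B (VII) — B major is indeed VII.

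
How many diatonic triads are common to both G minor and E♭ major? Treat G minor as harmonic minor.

3

Diatonic triads of G minor (harmonic minor): G minor (i), A diminished (ii°), B♭ augmented (III+), C minor (iv), D major (V), E♭ major (VI), F♯ diminished (vii°).
Diatonic triads of E♭ major: E♭ major (I), F minor (ii), G minor (iii), A♭ major (IV), B♭ major (V), C minor (vi), D diminished (vii°).
Matching root and quality in both lists: G minor, C minor, E♭ major.
That gives 3 common triads.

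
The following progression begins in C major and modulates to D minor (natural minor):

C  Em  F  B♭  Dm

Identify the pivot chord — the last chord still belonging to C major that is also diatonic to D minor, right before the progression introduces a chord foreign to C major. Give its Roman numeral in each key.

F — IV in C major, III in D minor

Chords diatonic to C major: C, Dm, Em, F, G, Am, Bdim.
Reading the progression, the first chord not in that set is B♭, so the modulation leaves C major there.
The chord immediately before B♭ is F, which is diatonic to both keys: IV in C major and III in D minor.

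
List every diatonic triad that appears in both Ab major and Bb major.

Cm, Eb

Triads in Ab major: Ab (I), Bbm (ii), Cm (iii), Db (IV), Eb (V), Fm (vi), Gdim (vii°).
Triads in Bb major: Bb (I), Cm (ii), Dm (iii), Eb (IV), F (V), Gm (vi), Adim (vii°).
Shared triads with their functions: Cm (iii in Ab major, ii in Bb major); Eb (V in Ab major, IV in Bb major).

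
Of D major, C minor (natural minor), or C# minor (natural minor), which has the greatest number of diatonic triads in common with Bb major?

C minor

Triads of Bb major: Bb major (I), C minor (ii), D minor (iii), Eb major (IV), F major (V), G minor (vi), A diminished (vii°).
D major shares 0: none.
C minor (natural minor) shares 4: Bb, Cm, Eb, Gm.
C# minor (natural minor) shares 0: none.
The most common triads (4) are shared with C minor.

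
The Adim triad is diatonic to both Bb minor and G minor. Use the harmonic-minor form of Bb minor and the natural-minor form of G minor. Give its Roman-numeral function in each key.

vii° in Bb minor; ii° in G minor

The scale of Bb minor (harmonic minor) is Bb C Db Eb F Gb A; A is degree 7, and the triad built there (A-C-Eb) is diminished, so it is vii°.
The scale of G minor (natural minor) is G A Bb C D Eb F; A is degree 2, and the triad built there (A-C-Eb) is diminished, so it is ii°.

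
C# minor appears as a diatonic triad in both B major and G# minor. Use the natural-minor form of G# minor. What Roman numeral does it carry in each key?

ii in B major; iv in G# minor

The scale of B major is B C# D# E F# G# A#; C# is degree 2, and the triad built there (C#-E-G#) is minor, so it is ii.
The scale of G# minor (natural minor) is G# A# B C# D# E F#; C# is degree 4, and the triad built there (C#-E-G#) is minor, so it is iv.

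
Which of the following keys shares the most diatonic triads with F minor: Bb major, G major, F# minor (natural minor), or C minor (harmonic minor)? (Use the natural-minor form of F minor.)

Triads of F minor (natural minor): Fm (i), Gdim (ii°), Ab (III), Bbm (iv), Cm (v), Db (VI), Eb (VII).
Bb major shares 2: Cm, Eb.
G major shares 0: none.
F# minor (natural minor) shares 0: none.
C minor (harmonic minor) shares 3: Fm, Ab, Cm.
The most common triads (3) are shared with C minor.

C minor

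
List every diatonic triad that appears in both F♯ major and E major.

Triads in F♯ major: F♯ major (I), G♯ minor (ii), A♯ minor (iii), B major (IV), C♯ major (V), D♯ minor (vi), E♯ diminished (vii°).
Triads in E major: E major (I), F♯ minor (ii), G♯ minor (iii), A major (IV), B major (V), C♯ minor (vi), D♯ diminished (vii°).
Shared triads with their functions: G♯ minor (ii in F♯ major, iii in E major); B major (IV in F♯ major, V in E major).

G♯m, B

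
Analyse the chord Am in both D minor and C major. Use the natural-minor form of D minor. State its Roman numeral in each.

v in D minor; vi in C major

The scale of D minor (natural minor) is D E F G A B♭ C; A is degree 5, and the triad built there (A-C-E) is minor, so it is v.
The scale of C major is C D E F G A B; A is degree 6, and the triad built there (A-C-E) is minor, so it is vi.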